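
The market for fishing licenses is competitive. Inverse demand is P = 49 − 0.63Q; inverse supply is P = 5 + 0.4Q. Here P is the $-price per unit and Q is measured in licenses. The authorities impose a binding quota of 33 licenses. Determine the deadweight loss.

$48.64

Competitive equilibrium: 49 − 0.63Q = 5 + 0.4Q → Q* = 42.7184, P* = 22.0874.
At Q = 33: demand price = 49 − 0.63·33 = 28.21; supply price = 5 + 0.4·33 = 18.2.
ΔQ = 42.7184 − 33 = 9.7184; wedge = 28.21 − 18.2 = 10.01.
The triangle = ½ × 9.7184 × 10.01 = $48.64.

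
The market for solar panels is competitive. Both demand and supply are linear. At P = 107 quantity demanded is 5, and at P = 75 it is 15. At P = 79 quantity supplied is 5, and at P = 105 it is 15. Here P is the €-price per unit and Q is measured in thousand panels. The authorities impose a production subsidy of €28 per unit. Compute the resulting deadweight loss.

€67.59 thousand

Demand slope = (75 − 107)/(15 − 5) = −3.2, so P = 123 − 3.2Q.
Supply slope = (105 − 79)/(15 − 5) = 2.6, so P = 66 + 2.6Q.
Competitive equilibrium: 123 − 3.2Q = 66 + 2.6Q → Q* = 9.8276, P* = 91.5517.
The subsidy lowers effective supply by 28: P = 38 + 2.6Q.
New quantity: 123 − 3.2Q = 38 + 2.6Q → Q' = 14.6552.
Overproduction ΔQ = 14.6552 − 9.8276 = 4.8276; wedge = subsidy = 28.
Welfare loss = ½ × 4.8276 × 28 = €67.59 thousand.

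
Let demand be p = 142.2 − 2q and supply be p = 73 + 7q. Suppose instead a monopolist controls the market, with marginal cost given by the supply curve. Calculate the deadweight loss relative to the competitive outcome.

8.79

Competitive equilibrium: 142.2 − 2q = 73 + 7q → q* = 7.6889, p* = 126.8222.
Marginal revenue: MR = 142.2 − 4q. Set MR = MC: 142.2 − 4q = 73 + 7q → q_m = 6.2909.
Price p_m = 142.2 − 2·6.2909 = 129.6182; MC(q_m) = 73 + 7·6.2909 = 117.0363.
Competitive q* = 7.6889, so Δq = 1.398; wedge = 129.6182 − 117.0363 = 12.5819.
The triangle = ½ × 1.398 × 12.5819 = 8.79.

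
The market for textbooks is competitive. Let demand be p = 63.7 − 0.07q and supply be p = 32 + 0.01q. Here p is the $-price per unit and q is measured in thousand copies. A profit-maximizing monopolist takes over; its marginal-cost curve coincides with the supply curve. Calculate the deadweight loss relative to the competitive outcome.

Competitive equilibrium: 63.7 − 0.07q = 32 + 0.01q → q* = 396.25, p* = 35.9625.
Marginal revenue: MR = 63.7 − 0.14q. Set MR = MC: 63.7 − 0.14q = 32 + 0.01q → q_m = 211.3333.
Price p_m = 63.7 − 0.07·211.3333 = 48.9067; MC(q_m) = 32 + 0.01·211.3333 = 34.1133.
Competitive q* = 396.25, so Δq = 184.9167; wedge = 48.9067 − 34.1133 = 14.7934.
The triangle = ½ × 184.9167 × 14.7934 = $1367.77 thousand.

$1367.77 thousand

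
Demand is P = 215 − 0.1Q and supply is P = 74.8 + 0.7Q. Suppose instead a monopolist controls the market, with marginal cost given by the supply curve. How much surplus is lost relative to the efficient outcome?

151.67

Competitive equilibrium: 215 − 0.1Q = 74.8 + 0.7Q → Q* = 175.25, P* = 197.475.
Marginal revenue: MR = 215 − 0.2Q. Set MR = MC: 215 − 0.2Q = 74.8 + 0.7Q → Q_m = 155.7778.
Price P_m = 215 − 0.1·155.7778 = 199.4222; MC(Q_m) = 74.8 + 0.7·155.7778 = 183.8445.
Competitive Q* = 175.25, so ΔQ = 19.4722; wedge = 199.4222 − 183.8445 = 15.5777.
Deadweight loss = ½ × 19.4722 × 15.5777 = 151.67.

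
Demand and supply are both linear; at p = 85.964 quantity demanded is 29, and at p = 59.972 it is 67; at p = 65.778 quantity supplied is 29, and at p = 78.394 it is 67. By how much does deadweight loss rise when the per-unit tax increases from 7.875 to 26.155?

Demand slope = (59.972 − 85.964)/(67 − 29) = −0.684, so p = 105.8 − 0.684q.
Supply slope = (78.394 − 65.778)/(67 − 29) = 0.332, so p = 56.15 + 0.332q.
Competitive equilibrium: 105.8 − 0.684q = 56.15 + 0.332q → q* = 48.8681, p* = 72.3742.
For a per-unit tax t: Δq = t/1.016, so DWL = ½·t·(t/1.016) = t²/2.032.
At t = 7.875: DWL = 30.52. At t = 26.155: DWL = 336.656.
Increase = 336.656 − 30.52 = 306.14.

306.14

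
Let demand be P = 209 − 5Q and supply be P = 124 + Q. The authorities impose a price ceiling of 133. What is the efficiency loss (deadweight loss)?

80.08

Competitive equilibrium: 209 − 5Q = 124 + Q → Q* = 14.1667, P* = 138.1667.
At the ceiling P = 133, quantity supplied = (133 − 124)/1 = 9.
Willingness to pay at Q' = 9: 209 − 5·9 = 164.
ΔQ = 14.1667 − 9 = 5.1667; wedge = 164 − 133 = 31.
Deadweight loss = ½ × 5.1667 × 31 = 80.08.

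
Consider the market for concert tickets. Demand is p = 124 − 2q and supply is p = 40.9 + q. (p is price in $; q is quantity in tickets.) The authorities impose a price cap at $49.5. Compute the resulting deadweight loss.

Competitive equilibrium: 124 − 2q = 40.9 + q → q* = 27.7, p* = 68.6.
At the ceiling p = 49.5, quantity supplied = (49.5 − 40.9)/1 = 8.6.
Willingness to pay at q' = 8.6: 124 − 2·8.6 = 106.8.
Δq = 27.7 − 8.6 = 19.1; wedge = 106.8 − 49.5 = 57.3.
Deadweight loss = ½ × 19.1 × 57.3 = $547.215.

$547.215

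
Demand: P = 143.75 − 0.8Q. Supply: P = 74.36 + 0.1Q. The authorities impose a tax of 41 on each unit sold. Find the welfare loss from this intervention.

933.89

Competitive equilibrium: 143.75 − 0.8Q = 74.36 + 0.1Q → Q* = 77.1, P* = 82.07.
With the tax, the buyer price exceeds the seller price by 41: (143.75 − 0.8Q) − (74.36 + 0.1Q) = 41 → Q' = 31.5444.
ΔQ = 77.1 − 31.5444 = 45.5556; the wedge equals the tax, 41.
Welfare loss = ½ × 45.5556 × 41 = 933.89.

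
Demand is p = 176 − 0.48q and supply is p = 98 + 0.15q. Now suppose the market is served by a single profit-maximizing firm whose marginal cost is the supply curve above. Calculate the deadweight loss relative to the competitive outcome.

Competitive equilibrium: 176 − 0.48q = 98 + 0.15q → q* = 123.8095, p* = 116.5714.
Marginal revenue: MR = 176 − 0.96q. Set MR = MC: 176 − 0.96q = 98 + 0.15q → q_m = 70.2703.
Price p_m = 176 − 0.48·70.2703 = 142.2703; MC(q_m) = 98 + 0.15·70.2703 = 108.5405.
Competitive q* = 123.8095, so Δq = 53.5392; wedge = 142.2703 − 108.5405 = 33.7298.
The triangle = ½ × 53.5392 × 33.7298 = 902.93.

902.93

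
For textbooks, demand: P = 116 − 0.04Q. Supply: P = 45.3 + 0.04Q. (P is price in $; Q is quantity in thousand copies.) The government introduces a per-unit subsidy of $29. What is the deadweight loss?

$5256.25 thousand

Competitive equilibrium: 116 − 0.04Q = 45.3 + 0.04Q → Q* = 883.75, P* = 80.65.
The subsidy lowers effective supply by 29: P = 16.3 + 0.04Q.
New quantity: 116 − 0.04Q = 16.3 + 0.04Q → Q' = 1246.25.
Overproduction ΔQ = 1246.25 − 883.75 = 362.5; wedge = subsidy = 29.
Welfare loss = ½ × 362.5 × 29 = $5256.25 thousand.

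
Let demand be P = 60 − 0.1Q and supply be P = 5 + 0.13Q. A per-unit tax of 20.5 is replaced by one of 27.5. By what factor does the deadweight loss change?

1.800

Competitive equilibrium: 60 − 0.1Q = 5 + 0.13Q → Q* = 239.1304, P* = 36.087.
For a per-unit tax t: ΔQ = t/0.23, so DWL = ½·t·(t/0.23) = t²/0.46.
At t = 20.5: DWL = 913.587. At t = 27.5: DWL = 1644.022.
Ratio = (27.5/20.5)² = 1.800.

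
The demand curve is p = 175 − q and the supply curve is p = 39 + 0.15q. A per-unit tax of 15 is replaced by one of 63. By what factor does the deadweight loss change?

17.64

Competitive equilibrium: 175 − q = 39 + 0.15q → q* = 118.2609, p* = 56.7391.
For a per-unit tax t: Δq = t/1.15, so DWL = ½·t·(t/1.15) = t²/2.3.
At t = 15: DWL = 97.826. At t = 63: DWL = 1725.652.
Ratio = (63/15)² = 17.64.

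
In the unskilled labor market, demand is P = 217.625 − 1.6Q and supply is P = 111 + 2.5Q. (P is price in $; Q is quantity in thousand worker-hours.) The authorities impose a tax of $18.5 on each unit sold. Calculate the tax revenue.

$397.64 thousand

Competitive equilibrium: 217.625 − 1.6Q = 111 + 2.5Q → Q* = 26.0061, P* = 176.0152.
With the tax, the buyer price exceeds the seller price by 18.5: (217.625 − 1.6Q) − (111 + 2.5Q) = 18.5 → Q' = 21.4939.
Tax revenue = 18.5 × 21.4939 = $397.64 thousand.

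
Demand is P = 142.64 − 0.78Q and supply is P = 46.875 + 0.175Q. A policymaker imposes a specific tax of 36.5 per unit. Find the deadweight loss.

Competitive equilibrium: 142.64 − 0.78Q = 46.875 + 0.175Q → Q* = 100.2775, P* = 64.4236.
With the tax, the buyer price exceeds the seller price by 36.5: (142.64 − 0.78Q) − (46.875 + 0.175Q) = 36.5 → Q' = 62.0576.
ΔQ = 100.2775 − 62.0576 = 38.2199; the wedge equals the tax, 36.5.
DWL = ½ × 38.2199 × 36.5 = 697.51.

697.51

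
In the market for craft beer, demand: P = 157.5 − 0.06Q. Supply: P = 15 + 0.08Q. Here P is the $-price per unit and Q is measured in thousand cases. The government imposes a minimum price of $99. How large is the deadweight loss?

$128.57 thousand

Competitive equilibrium: 157.5 − 0.06Q = 15 + 0.08Q → Q* = 1017.8571, P* = 96.4286.
At the floor P = 99, quantity demanded = (157.5 − 99)/0.06 = 975.
Sellers' marginal cost at Q' = 975: 15 + 0.08·975 = 93.
ΔQ = 1017.8571 − 975 = 42.8571; wedge = 99 − 93 = 6.
Welfare loss = ½ × 42.8571 × 6 = $128.57 thousand.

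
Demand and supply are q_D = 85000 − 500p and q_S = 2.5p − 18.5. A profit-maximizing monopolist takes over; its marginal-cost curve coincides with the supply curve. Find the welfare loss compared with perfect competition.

0.81

In inverse form: demand p = 170 − 0.002q, supply p = 7.4 + 0.4q.
Competitive equilibrium: 170 − 0.002q = 7.4 + 0.4q → q* = 404.4776, p* = 169.191.
Marginal revenue: MR = 170 − 0.004q. Set MR = MC: 170 − 0.004q = 7.4 + 0.4q → q_m = 402.4752.
Price p_m = 170 − 0.002·402.4752 = 169.195; MC(q_m) = 7.4 + 0.4·402.4752 = 168.3901.
Competitive q* = 404.4776, so Δq = 2.0024; wedge = 169.195 − 168.3901 = 0.8049.
The triangle = ½ × 2.0024 × 0.8049 = 0.81.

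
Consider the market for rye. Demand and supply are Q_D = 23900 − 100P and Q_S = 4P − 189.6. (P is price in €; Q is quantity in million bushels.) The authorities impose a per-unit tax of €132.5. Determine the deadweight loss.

In inverse form: demand P = 239 − 0.01Q, supply P = 47.4 + 0.25Q.
Competitive equilibrium: 239 − 0.01Q = 47.4 + 0.25Q → Q* = 736.9231, P* = 231.6308.
With the tax, the buyer price exceeds the seller price by 132.5: (239 − 0.01Q) − (47.4 + 0.25Q) = 132.5 → Q' = 227.3077.
ΔQ = 736.9231 − 227.3077 = 509.6154; the wedge equals the tax, 132.5.
DWL = ½ × 509.6154 × 132.5 = €33762.02 million.

€33762.02 million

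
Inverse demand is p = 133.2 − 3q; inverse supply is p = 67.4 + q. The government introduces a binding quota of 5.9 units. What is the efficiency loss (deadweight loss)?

222.605

Competitive equilibrium: 133.2 − 3q = 67.4 + q → q* = 16.45, p* = 83.85.
At q = 5.9: demand price = 133.2 − 3·5.9 = 115.5; supply price = 67.4 + 1·5.9 = 73.3.
Δq = 16.45 − 5.9 = 10.55; wedge = 115.5 − 73.3 = 42.2.
Welfare loss = ½ × 10.55 × 42.2 = 222.605.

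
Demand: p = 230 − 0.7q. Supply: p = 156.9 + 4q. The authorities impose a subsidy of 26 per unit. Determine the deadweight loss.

71.91

Competitive equilibrium: 230 − 0.7q = 156.9 + 4q → q* = 15.5532, p* = 219.1128.
The subsidy lowers effective supply by 26: p = 130.9 + 4q.
New quantity: 230 − 0.7q = 130.9 + 4q → q' = 21.0851.
Overproduction Δq = 21.0851 − 15.5532 = 5.5319; wedge = subsidy = 26.
The triangle = ½ × 5.5319 × 26 = 71.91.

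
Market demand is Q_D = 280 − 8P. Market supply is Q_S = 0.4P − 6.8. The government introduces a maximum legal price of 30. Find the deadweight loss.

3.60

In inverse form: demand P = 35 − 0.125Q, supply P = 17 + 2.5Q.
Competitive equilibrium: 35 − 0.125Q = 17 + 2.5Q → Q* = 6.8571, P* = 34.1429.
At the ceiling P = 30, quantity supplied = (30 − 17)/2.5 = 5.2.
Willingness to pay at Q' = 5.2: 35 − 0.125·5.2 = 34.35.
ΔQ = 6.8571 − 5.2 = 1.6571; wedge = 34.35 − 30 = 4.35.
The triangle = ½ × 1.6571 × 4.35 = 3.60.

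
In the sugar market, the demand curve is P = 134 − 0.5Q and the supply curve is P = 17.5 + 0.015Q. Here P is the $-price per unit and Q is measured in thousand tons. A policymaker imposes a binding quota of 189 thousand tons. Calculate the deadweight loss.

$356.60 thousand

Competitive equilibrium: 134 − 0.5Q = 17.5 + 0.015Q → Q* = 226.2136, P* = 20.8932.
At Q = 189: demand price = 134 − 0.5·189 = 39.5; supply price = 17.5 + 0.015·189 = 20.335.
ΔQ = 226.2136 − 189 = 37.2136; wedge = 39.5 − 20.335 = 19.165.
Welfare loss = ½ × 37.2136 × 19.165 = $356.60 thousand.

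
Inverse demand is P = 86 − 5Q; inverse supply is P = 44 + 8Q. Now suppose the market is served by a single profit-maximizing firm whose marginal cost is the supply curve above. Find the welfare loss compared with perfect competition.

Competitive equilibrium: 86 − 5Q = 44 + 8Q → Q* = 3.2308, P* = 69.8462.
Marginal revenue: MR = 86 − 10Q. Set MR = MC: 86 − 10Q = 44 + 8Q → Q_m = 2.3333.
Price P_m = 86 − 5·2.3333 = 74.3335; MC(Q_m) = 44 + 8·2.3333 = 62.6664.
Competitive Q* = 3.2308, so ΔQ = 0.8975; wedge = 74.3335 − 62.6664 = 11.6671.
DWL = ½ × 0.8975 × 11.6671 = 5.24.

5.24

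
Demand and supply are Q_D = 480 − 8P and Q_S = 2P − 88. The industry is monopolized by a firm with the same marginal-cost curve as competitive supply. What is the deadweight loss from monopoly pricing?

In inverse form: demand P = 60 − 0.125Q, supply P = 44 + 0.5Q.
Competitive equilibrium: 60 − 0.125Q = 44 + 0.5Q → Q* = 25.6, P* = 56.8.
Marginal revenue: MR = 60 − 0.25Q. Set MR = MC: 60 − 0.25Q = 44 + 0.5Q → Q_m = 21.3333.
Price P_m = 60 − 0.125·21.3333 = 57.3333; MC(Q_m) = 44 + 0.5·21.3333 = 54.6667.
Competitive Q* = 25.6, so ΔQ = 4.2667; wedge = 57.3333 − 54.6667 = 2.6666.
DWL = ½ × 4.2667 × 2.6666 = 5.69.

5.69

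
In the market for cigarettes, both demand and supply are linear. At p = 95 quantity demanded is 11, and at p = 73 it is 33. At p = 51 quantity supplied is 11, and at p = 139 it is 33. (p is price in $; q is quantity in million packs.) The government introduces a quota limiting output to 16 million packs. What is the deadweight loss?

Demand slope = (73 − 95)/(33 − 11) = −1, so p = 106 − q.
Supply slope = (139 − 51)/(33 − 11) = 4, so p = 7 + 4q.
Competitive equilibrium: 106 − q = 7 + 4q → q* = 19.8, p* = 86.2.
At q = 16: demand price = 106 − 1·16 = 90; supply price = 7 + 4·16 = 71.
Δq = 19.8 − 16 = 3.8; wedge = 90 − 71 = 19.
Deadweight loss = ½ × 3.8 × 19 = $36.10 million.

$36.10 million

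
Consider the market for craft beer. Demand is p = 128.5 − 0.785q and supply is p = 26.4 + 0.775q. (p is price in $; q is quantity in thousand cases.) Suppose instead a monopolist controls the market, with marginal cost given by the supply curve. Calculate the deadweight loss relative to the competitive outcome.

$374.41 thousand

Competitive equilibrium: 128.5 − 0.785q = 26.4 + 0.775q → q* = 65.4487, p* = 77.1228.
Marginal revenue: MR = 128.5 − 1.57q. Set MR = MC: 128.5 − 1.57q = 26.4 + 0.775q → q_m = 43.5394.
Price p_m = 128.5 − 0.785·43.5394 = 94.3216; MC(q_m) = 26.4 + 0.775·43.5394 = 60.143.
Competitive q* = 65.4487, so Δq = 21.9093; wedge = 94.3216 − 60.143 = 34.1786.
DWL = ½ × 21.9093 × 34.1786 = $374.41 thousand.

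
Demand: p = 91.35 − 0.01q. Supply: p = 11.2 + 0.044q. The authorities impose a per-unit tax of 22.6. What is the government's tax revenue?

24085.74

Competitive equilibrium: 91.35 − 0.01q = 11.2 + 0.044q → q* = 1484.2593, p* = 76.5074.
With the tax, the buyer price exceeds the seller price by 22.6: (91.35 − 0.01q) − (11.2 + 0.044q) = 22.6 → q' = 1065.7407.
Tax revenue = 22.6 × 1065.7407 = 24085.74.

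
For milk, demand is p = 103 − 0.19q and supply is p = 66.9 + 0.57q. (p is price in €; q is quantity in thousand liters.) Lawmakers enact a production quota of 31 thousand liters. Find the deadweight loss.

Competitive equilibrium: 103 − 0.19q = 66.9 + 0.57q → q* = 47.5, p* = 93.975.
At q = 31: demand price = 103 − 0.19·31 = 97.11; supply price = 66.9 + 0.57·31 = 84.57.
Δq = 47.5 − 31 = 16.5; wedge = 97.11 − 84.57 = 12.54.
DWL = ½ × 16.5 × 12.54 = €103.455 thousand.

€103.455 thousand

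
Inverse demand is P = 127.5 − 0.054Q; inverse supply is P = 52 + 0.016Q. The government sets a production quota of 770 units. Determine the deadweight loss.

Competitive equilibrium: 127.5 − 0.054Q = 52 + 0.016Q → Q* = 1078.5714, P* = 69.2571.
At Q = 770: demand price = 127.5 − 0.054·770 = 85.92; supply price = 52 + 0.016·770 = 64.32.
ΔQ = 1078.5714 − 770 = 308.5714; wedge = 85.92 − 64.32 = 21.6.
DWL = ½ × 308.5714 × 21.6 = 3332.57.

3332.57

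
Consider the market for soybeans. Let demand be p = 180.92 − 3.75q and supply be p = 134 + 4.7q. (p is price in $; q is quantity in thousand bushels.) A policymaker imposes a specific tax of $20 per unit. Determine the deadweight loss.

$23.67 thousand

Competitive equilibrium: 180.92 − 3.75q = 134 + 4.7q → q* = 5.5527, p* = 160.0975.
With the tax, the buyer price exceeds the seller price by 20: (180.92 − 3.75q) − (134 + 4.7q) = 20 → q' = 3.1858.
Δq = 5.5527 − 3.1858 = 2.3669; the wedge equals the tax, 20.
The triangle = ½ × 2.3669 × 20 = $23.67 thousand.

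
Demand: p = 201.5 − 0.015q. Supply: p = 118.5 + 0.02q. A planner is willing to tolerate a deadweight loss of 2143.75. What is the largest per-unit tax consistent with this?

Competitive equilibrium: 201.5 − 0.015q = 118.5 + 0.02q → q* = 2371.4286, p* = 165.9286.
A tax t gives Δq = t/0.035 and wedge t, so DWL = t²/0.07.
t²/0.07 = 2143.75 → t² = 150.0625 → t = 12.25.

12.25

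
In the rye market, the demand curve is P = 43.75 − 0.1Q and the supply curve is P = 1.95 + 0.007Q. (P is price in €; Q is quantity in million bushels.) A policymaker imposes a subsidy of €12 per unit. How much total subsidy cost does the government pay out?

Competitive equilibrium: 43.75 − 0.1Q = 1.95 + 0.007Q → Q* = 390.6542, P* = 4.6846.
The subsidy lowers effective supply by 12: P = 0.007Q − 10.05.
New quantity: 43.75 − 0.1Q = 0.007Q − 10.05 → Q' = 502.8037.
Total subsidy cost = 12 × 502.8037 = €6033.64 million.

€6033.64 million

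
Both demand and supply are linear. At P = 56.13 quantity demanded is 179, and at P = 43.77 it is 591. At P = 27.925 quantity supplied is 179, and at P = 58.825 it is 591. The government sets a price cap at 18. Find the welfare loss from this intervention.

Demand slope = (43.77 − 56.13)/(591 − 179) = −0.03, so P = 61.5 − 0.03Q.
Supply slope = (58.825 − 27.925)/(591 − 179) = 0.075, so P = 14.5 + 0.075Q.
Competitive equilibrium: 61.5 − 0.03Q = 14.5 + 0.075Q → Q* = 447.619, P* = 48.0714.
At the ceiling P = 18, quantity supplied = (18 − 14.5)/0.075 = 46.6667.
Willingness to pay at Q' = 46.6667: 61.5 − 0.03·46.6667 = 60.1.
ΔQ = 447.619 − 46.6667 = 400.9523; wedge = 60.1 − 18 = 42.1.
Welfare loss = ½ × 400.9523 × 42.1 = 8440.05.

8440.05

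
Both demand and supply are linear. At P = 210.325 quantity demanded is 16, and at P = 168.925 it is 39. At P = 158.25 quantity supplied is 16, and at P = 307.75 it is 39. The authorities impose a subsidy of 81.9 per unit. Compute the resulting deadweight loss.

404.07

Demand slope = (168.925 − 210.325)/(39 − 16) = −1.8, so P = 239.125 − 1.8Q.
Supply slope = (307.75 − 158.25)/(39 − 16) = 6.5, so P = 54.25 + 6.5Q.
Competitive equilibrium: 239.125 − 1.8Q = 54.25 + 6.5Q → Q* = 22.2741, P* = 199.0316.
The subsidy lowers effective supply by 81.9: P = 6.5Q − 27.65.
New quantity: 239.125 − 1.8Q = 6.5Q − 27.65 → Q' = 32.1416.
Overproduction ΔQ = 32.1416 − 22.2741 = 9.8675; wedge = subsidy = 81.9.
Welfare loss = ½ × 9.8675 × 81.9 = 404.07.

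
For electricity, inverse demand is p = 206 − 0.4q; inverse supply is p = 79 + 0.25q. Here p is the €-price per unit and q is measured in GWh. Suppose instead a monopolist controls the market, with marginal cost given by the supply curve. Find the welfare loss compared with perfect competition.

€1800.55

Competitive equilibrium: 206 − 0.4q = 79 + 0.25q → q* = 195.3846, p* = 127.8462.
Marginal revenue: MR = 206 − 0.8q. Set MR = MC: 206 − 0.8q = 79 + 0.25q → q_m = 120.9524.
Price p_m = 206 − 0.4·120.9524 = 157.619; MC(q_m) = 79 + 0.25·120.9524 = 109.2381.
Competitive q* = 195.3846, so Δq = 74.4322; wedge = 157.619 − 109.2381 = 48.3809.
The triangle = ½ × 74.4322 × 48.3809 = €1800.55.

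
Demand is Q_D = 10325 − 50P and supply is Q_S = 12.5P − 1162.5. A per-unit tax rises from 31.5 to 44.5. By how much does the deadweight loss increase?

4940

In inverse form: demand P = 206.5 − 0.02Q, supply P = 93 + 0.08Q.
Competitive equilibrium: 206.5 − 0.02Q = 93 + 0.08Q → Q* = 1135, P* = 183.8.
For a per-unit tax t: ΔQ = t/0.1, so DWL = ½·t·(t/0.1) = t²/0.2.
At t = 31.5: DWL = 4961.25. At t = 44.5: DWL = 9901.25.
Increase = 9901.25 − 4961.25 = 4940.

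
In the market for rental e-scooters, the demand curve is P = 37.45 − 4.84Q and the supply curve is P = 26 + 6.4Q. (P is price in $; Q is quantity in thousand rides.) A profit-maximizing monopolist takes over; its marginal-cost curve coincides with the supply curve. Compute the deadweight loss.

$0.53 thousand

Competitive equilibrium: 37.45 − 4.84Q = 26 + 6.4Q → Q* = 1.0187, P* = 32.5196.
Marginal revenue: MR = 37.45 − 9.68Q. Set MR = MC: 37.45 − 9.68Q = 26 + 6.4Q → Q_m = 0.7121.
Price P_m = 37.45 − 4.84·0.7121 = 34.0034; MC(Q_m) = 26 + 6.4·0.7121 = 30.5574.
Competitive Q* = 1.0187, so ΔQ = 0.3066; wedge = 34.0034 − 30.5574 = 3.446.
DWL = ½ × 0.3066 × 3.446 = $0.53 thousand.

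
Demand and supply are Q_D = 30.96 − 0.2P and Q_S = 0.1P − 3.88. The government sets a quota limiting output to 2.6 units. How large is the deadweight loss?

In inverse form: demand P = 154.8 − 5Q, supply P = 38.8 + 10Q.
Competitive equilibrium: 154.8 − 5Q = 38.8 + 10Q → Q* = 7.7333, P* = 116.1333.
At Q = 2.6: demand price = 154.8 − 5·2.6 = 141.8; supply price = 38.8 + 10·2.6 = 64.8.
ΔQ = 7.7333 − 2.6 = 5.1333; wedge = 141.8 − 64.8 = 77.
DWL = ½ × 5.1333 × 77 = 197.63.

197.63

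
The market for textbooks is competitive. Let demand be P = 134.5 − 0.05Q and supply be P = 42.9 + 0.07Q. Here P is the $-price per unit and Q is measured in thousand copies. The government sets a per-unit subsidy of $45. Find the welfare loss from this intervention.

Competitive equilibrium: 134.5 − 0.05Q = 42.9 + 0.07Q → Q* = 763.3333, P* = 96.3333.
The subsidy lowers effective supply by 45: P = 0.07Q − 2.1.
New quantity: 134.5 − 0.05Q = 0.07Q − 2.1 → Q' = 1138.3333.
Overproduction ΔQ = 1138.3333 − 763.3333 = 375; wedge = subsidy = 45.
The triangle = ½ × 375 × 45 = $8437.50 thousand.

$8437.50 thousand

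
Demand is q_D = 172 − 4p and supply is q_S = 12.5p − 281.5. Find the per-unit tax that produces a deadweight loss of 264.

In inverse form: demand p = 43 − 0.25q, supply p = 22.52 + 0.08q.
Competitive equilibrium: 43 − 0.25q = 22.52 + 0.08q → q* = 62.0606, p* = 27.4848.
A tax t gives Δq = t/0.33 and wedge t, so DWL = t²/0.66.
t²/0.66 = 264 → t² = 174.24 → t = 13.2.

13.2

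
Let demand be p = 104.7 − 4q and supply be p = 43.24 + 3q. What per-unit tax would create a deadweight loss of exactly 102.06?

37.8

Competitive equilibrium: 104.7 − 4q = 43.24 + 3q → q* = 8.78, p* = 69.58.
A tax t gives Δq = t/7 and wedge t, so DWL = t²/14.
t²/14 = 102.06 → t² = 1428.84 → t = 37.8.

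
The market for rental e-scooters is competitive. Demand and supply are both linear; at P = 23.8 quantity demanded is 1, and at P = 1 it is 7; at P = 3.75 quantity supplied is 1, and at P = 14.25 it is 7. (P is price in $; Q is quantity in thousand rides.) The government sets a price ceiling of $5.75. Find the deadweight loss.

$16.93 thousand

Demand slope = (1 − 23.8)/(7 − 1) = −3.8, so P = 27.6 − 3.8Q.
Supply slope = (14.25 − 3.75)/(7 − 1) = 1.75, so P = 2 + 1.75Q.
Competitive equilibrium: 27.6 − 3.8Q = 2 + 1.75Q → Q* = 4.6126, P* = 10.0721.
At the ceiling P = 5.75, quantity supplied = (5.75 − 2)/1.75 = 2.1429.
Willingness to pay at Q' = 2.1429: 27.6 − 3.8·2.1429 = 19.457.
ΔQ = 4.6126 − 2.1429 = 2.4697; wedge = 19.457 − 5.75 = 13.707.
Deadweight loss = ½ × 2.4697 × 13.707 = $16.93 thousand.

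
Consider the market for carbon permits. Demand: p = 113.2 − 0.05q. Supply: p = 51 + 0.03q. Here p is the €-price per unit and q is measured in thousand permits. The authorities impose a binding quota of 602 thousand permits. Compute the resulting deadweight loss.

Competitive equilibrium: 113.2 − 0.05q = 51 + 0.03q → q* = 777.5, p* = 74.325.
At q = 602: demand price = 113.2 − 0.05·602 = 83.1; supply price = 51 + 0.03·602 = 69.06.
Δq = 777.5 − 602 = 175.5; wedge = 83.1 − 69.06 = 14.04.
DWL = ½ × 175.5 × 14.04 = €1232.01 thousand.

€1232.01 thousand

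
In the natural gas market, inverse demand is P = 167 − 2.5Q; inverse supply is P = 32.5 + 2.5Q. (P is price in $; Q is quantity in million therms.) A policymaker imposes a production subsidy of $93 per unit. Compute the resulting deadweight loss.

Competitive equilibrium: 167 − 2.5Q = 32.5 + 2.5Q → Q* = 26.9, P* = 99.75.
The subsidy lowers effective supply by 93: P = 2.5Q − 60.5.
New quantity: 167 − 2.5Q = 2.5Q − 60.5 → Q' = 45.5.
Overproduction ΔQ = 45.5 − 26.9 = 18.6; wedge = subsidy = 93.
Welfare loss = ½ × 18.6 × 93 = $864.90 million.

$864.90 million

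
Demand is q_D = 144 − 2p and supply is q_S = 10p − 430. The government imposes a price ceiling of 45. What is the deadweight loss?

240.83

In inverse form: demand p = 72 − 0.5q, supply p = 43 + 0.1q.
Competitive equilibrium: 72 − 0.5q = 43 + 0.1q → q* = 48.3333, p* = 47.8333.
At the ceiling p = 45, quantity supplied = (45 − 43)/0.1 = 20.
Willingness to pay at q' = 20: 72 − 0.5·20 = 62.
Δq = 48.3333 − 20 = 28.3333; wedge = 62 − 45 = 17.
Deadweight loss = ½ × 28.3333 × 17 = 240.83.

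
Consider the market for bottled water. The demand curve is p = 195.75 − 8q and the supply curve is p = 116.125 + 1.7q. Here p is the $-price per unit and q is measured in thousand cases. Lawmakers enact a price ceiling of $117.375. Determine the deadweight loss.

Competitive equilibrium: 195.75 − 8q = 116.125 + 1.7q → q* = 8.2088, p* = 130.0799.
At the ceiling p = 117.375, quantity supplied = (117.375 − 116.125)/1.7 = 0.7353.
Willingness to pay at q' = 0.7353: 195.75 − 8·0.7353 = 189.8676.
Δq = 8.2088 − 0.7353 = 7.4735; wedge = 189.8676 − 117.375 = 72.4926.
Welfare loss = ½ × 7.4735 × 72.4926 = $270.89 thousand.

$270.89 thousand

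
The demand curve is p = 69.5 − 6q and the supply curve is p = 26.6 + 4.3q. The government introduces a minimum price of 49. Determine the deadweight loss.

2.88

Competitive equilibrium: 69.5 − 6q = 26.6 + 4.3q → q* = 4.165, p* = 44.5097.
At the floor p = 49, quantity demanded = (69.5 − 49)/6 = 3.4167.
Sellers' marginal cost at q' = 3.4167: 26.6 + 4.3·3.4167 = 41.2918.
Δq = 4.165 − 3.4167 = 0.7483; wedge = 49 − 41.2918 = 7.7082.
The triangle = ½ × 0.7483 × 7.7082 = 2.88.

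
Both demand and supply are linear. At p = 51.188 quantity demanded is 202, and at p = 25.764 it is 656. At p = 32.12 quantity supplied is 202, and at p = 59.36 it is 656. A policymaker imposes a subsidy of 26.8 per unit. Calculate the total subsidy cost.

16010.69

Demand slope = (25.764 − 51.188)/(656 − 202) = −0.056, so p = 62.5 − 0.056q.
Supply slope = (59.36 − 32.12)/(656 − 202) = 0.06, so p = 20 + 0.06q.
Competitive equilibrium: 62.5 − 0.056q = 20 + 0.06q → q* = 366.3793, p* = 41.9828.
The subsidy lowers effective supply by 26.8: p = 0.06q − 6.8.
New quantity: 62.5 − 0.056q = 0.06q − 6.8 → q' = 597.4138.
Total subsidy cost = 26.8 × 597.4138 = 16010.69.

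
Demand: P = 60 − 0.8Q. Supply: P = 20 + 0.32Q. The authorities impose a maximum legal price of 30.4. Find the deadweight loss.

5.79

Competitive equilibrium: 60 − 0.8Q = 20 + 0.32Q → Q* = 35.7143, P* = 31.4286.
At the ceiling P = 30.4, quantity supplied = (30.4 − 20)/0.32 = 32.5.
Willingness to pay at Q' = 32.5: 60 − 0.8·32.5 = 34.
ΔQ = 35.7143 − 32.5 = 3.2143; wedge = 34 − 30.4 = 3.6.
The triangle = ½ × 3.2143 × 3.6 = 5.79.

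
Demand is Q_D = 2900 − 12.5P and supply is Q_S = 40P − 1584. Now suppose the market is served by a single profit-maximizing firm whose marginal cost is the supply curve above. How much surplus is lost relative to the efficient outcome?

32963.05

In inverse form: demand P = 232 − 0.08Q, supply P = 39.6 + 0.025Q.
Competitive equilibrium: 232 − 0.08Q = 39.6 + 0.025Q → Q* = 1832.381, P* = 85.4095.
Marginal revenue: MR = 232 − 0.16Q. Set MR = MC: 232 − 0.16Q = 39.6 + 0.025Q → Q_m = 1040.
Price P_m = 232 − 0.08·1040 = 148.8; MC(Q_m) = 39.6 + 0.025·1040 = 65.6.
Competitive Q* = 1832.381, so ΔQ = 792.381; wedge = 148.8 − 65.6 = 83.2.
Welfare loss = ½ × 792.381 × 83.2 = 32963.05.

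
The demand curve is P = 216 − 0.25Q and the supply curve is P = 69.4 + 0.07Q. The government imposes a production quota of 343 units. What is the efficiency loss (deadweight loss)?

Competitive equilibrium: 216 − 0.25Q = 69.4 + 0.07Q → Q* = 458.125, P* = 101.4688.
At Q = 343: demand price = 216 − 0.25·343 = 130.25; supply price = 69.4 + 0.07·343 = 93.41.
ΔQ = 458.125 − 343 = 115.125; wedge = 130.25 − 93.41 = 36.84.
The triangle = ½ × 115.125 × 36.84 = 2120.60.

2120.60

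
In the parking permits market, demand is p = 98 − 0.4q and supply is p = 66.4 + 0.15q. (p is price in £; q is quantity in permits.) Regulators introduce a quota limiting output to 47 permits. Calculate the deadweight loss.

Competitive equilibrium: 98 − 0.4q = 66.4 + 0.15q → q* = 57.4545, p* = 75.0182.
At q = 47: demand price = 98 − 0.4·47 = 79.2; supply price = 66.4 + 0.15·47 = 73.45.
Δq = 57.4545 − 47 = 10.4545; wedge = 79.2 − 73.45 = 5.75.
The triangle = ½ × 10.4545 × 5.75 = £30.06.

£30.06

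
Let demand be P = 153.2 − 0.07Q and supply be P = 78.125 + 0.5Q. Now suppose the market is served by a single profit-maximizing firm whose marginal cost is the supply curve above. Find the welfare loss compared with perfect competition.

Competitive equilibrium: 153.2 − 0.07Q = 78.125 + 0.5Q → Q* = 131.7105, P* = 143.9803.
Marginal revenue: MR = 153.2 − 0.14Q. Set MR = MC: 153.2 − 0.14Q = 78.125 + 0.5Q → Q_m = 117.3047.
Price P_m = 153.2 − 0.07·117.3047 = 144.9887; MC(Q_m) = 78.125 + 0.5·117.3047 = 136.7774.
Competitive Q* = 131.7105, so ΔQ = 14.4058; wedge = 144.9887 − 136.7774 = 8.2113.
Deadweight loss = ½ × 14.4058 × 8.2113 = 59.15.

59.15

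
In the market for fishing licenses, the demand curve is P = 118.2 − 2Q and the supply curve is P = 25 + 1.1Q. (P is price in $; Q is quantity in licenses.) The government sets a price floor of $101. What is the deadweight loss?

Competitive equilibrium: 118.2 − 2Q = 25 + 1.1Q → Q* = 30.0645, P* = 58.071.
At the floor P = 101, quantity demanded = (118.2 − 101)/2 = 8.6.
Sellers' marginal cost at Q' = 8.6: 25 + 1.1·8.6 = 34.46.
ΔQ = 30.0645 − 8.6 = 21.4645; wedge = 101 − 34.46 = 66.54.
Welfare loss = ½ × 21.4645 × 66.54 = $714.12.

$714.12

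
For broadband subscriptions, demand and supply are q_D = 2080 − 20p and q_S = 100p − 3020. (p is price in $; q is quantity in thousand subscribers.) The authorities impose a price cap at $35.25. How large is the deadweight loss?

In inverse form: demand p = 104 − 0.05q, supply p = 30.2 + 0.01q.
Competitive equilibrium: 104 − 0.05q = 30.2 + 0.01q → q* = 1230, p* = 42.5.
At the ceiling p = 35.25, quantity supplied = (35.25 − 30.2)/0.01 = 505.
Willingness to pay at q' = 505: 104 − 0.05·505 = 78.75.
Δq = 1230 − 505 = 725; wedge = 78.75 − 35.25 = 43.5.
Deadweight loss = ½ × 725 × 43.5 = $15768.75 thousand.

$15768.75 thousand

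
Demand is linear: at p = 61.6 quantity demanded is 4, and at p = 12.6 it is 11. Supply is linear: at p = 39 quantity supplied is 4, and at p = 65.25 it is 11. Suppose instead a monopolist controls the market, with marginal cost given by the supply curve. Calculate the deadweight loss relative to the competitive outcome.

Demand slope = (12.6 − 61.6)/(11 − 4) = −7, so p = 89.6 − 7q.
Supply slope = (65.25 − 39)/(11 − 4) = 3.75, so p = 24 + 3.75q.
Competitive equilibrium: 89.6 − 7q = 24 + 3.75q → q* = 6.1023, p* = 46.8837.
Marginal revenue: MR = 89.6 − 14q. Set MR = MC: 89.6 − 14q = 24 + 3.75q → q_m = 3.6958.
Price p_m = 89.6 − 7·3.6958 = 63.7294; MC(q_m) = 24 + 3.75·3.6958 = 37.8593.
Competitive q* = 6.1023, so Δq = 2.4065; wedge = 63.7294 − 37.8593 = 25.8701.
Deadweight loss = ½ × 2.4065 × 25.8701 = 31.13.

31.13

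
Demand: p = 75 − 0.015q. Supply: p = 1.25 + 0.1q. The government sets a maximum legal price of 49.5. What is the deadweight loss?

1450.08

Competitive equilibrium: 75 − 0.015q = 1.25 + 0.1q → q* = 641.3043, p* = 65.3804.
At the ceiling p = 49.5, quantity supplied = (49.5 − 1.25)/0.1 = 482.5.
Willingness to pay at q' = 482.5: 75 − 0.015·482.5 = 67.7625.
Δq = 641.3043 − 482.5 = 158.8043; wedge = 67.7625 − 49.5 = 18.2625.
DWL = ½ × 158.8043 × 18.2625 = 1450.08.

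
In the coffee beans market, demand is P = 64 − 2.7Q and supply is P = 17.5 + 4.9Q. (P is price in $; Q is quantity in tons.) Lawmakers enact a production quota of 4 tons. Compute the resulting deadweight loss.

$17.05

Competitive equilibrium: 64 − 2.7Q = 17.5 + 4.9Q → Q* = 6.1184, P* = 47.4803.
At Q = 4: demand price = 64 − 2.7·4 = 53.2; supply price = 17.5 + 4.9·4 = 37.1.
ΔQ = 6.1184 − 4 = 2.1184; wedge = 53.2 − 37.1 = 16.1.
DWL = ½ × 2.1184 × 16.1 = $17.05.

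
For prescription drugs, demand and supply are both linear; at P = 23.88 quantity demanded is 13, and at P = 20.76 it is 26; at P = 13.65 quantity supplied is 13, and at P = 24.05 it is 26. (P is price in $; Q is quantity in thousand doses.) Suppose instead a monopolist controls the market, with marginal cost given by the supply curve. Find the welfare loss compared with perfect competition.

$9.53 thousand

Demand slope = (20.76 − 23.88)/(26 − 13) = −0.24, so P = 27 − 0.24Q.
Supply slope = (24.05 − 13.65)/(26 − 13) = 0.8, so P = 3.25 + 0.8Q.
Competitive equilibrium: 27 − 0.24Q = 3.25 + 0.8Q → Q* = 22.8365, P* = 21.5192.
Marginal revenue: MR = 27 − 0.48Q. Set MR = MC: 27 − 0.48Q = 3.25 + 0.8Q → Q_m = 18.5547.
Price P_m = 27 − 0.24·18.5547 = 22.5469; MC(Q_m) = 3.25 + 0.8·18.5547 = 18.0938.
Competitive Q* = 22.8365, so ΔQ = 4.2818; wedge = 22.5469 − 18.0938 = 4.4531.
Deadweight loss = ½ × 4.2818 × 4.4531 = $9.53 thousand.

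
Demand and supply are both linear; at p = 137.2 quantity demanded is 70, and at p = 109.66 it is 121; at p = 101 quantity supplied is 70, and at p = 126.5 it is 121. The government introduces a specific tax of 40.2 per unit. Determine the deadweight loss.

776.94

Demand slope = (109.66 − 137.2)/(121 − 70) = −0.54, so p = 175 − 0.54q.
Supply slope = (126.5 − 101)/(121 − 70) = 0.5, so p = 66 + 0.5q.
Competitive equilibrium: 175 − 0.54q = 66 + 0.5q → q* = 104.8077, p* = 118.4038.
With the tax, the buyer price exceeds the seller price by 40.2: (175 − 0.54q) − (66 + 0.5q) = 40.2 → q' = 66.1538.
Δq = 104.8077 − 66.1538 = 38.6539; the wedge equals the tax, 40.2.
DWL = ½ × 38.6539 × 40.2 = 776.94.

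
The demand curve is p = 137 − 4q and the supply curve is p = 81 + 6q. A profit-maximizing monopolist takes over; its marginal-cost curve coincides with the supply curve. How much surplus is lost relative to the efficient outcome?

12.80

Competitive equilibrium: 137 − 4q = 81 + 6q → q* = 5.6, p* = 114.6.
Marginal revenue: MR = 137 − 8q. Set MR = MC: 137 − 8q = 81 + 6q → q_m = 4.
Price p_m = 137 − 4·4 = 121; MC(q_m) = 81 + 6·4 = 105.
Competitive q* = 5.6, so Δq = 1.6; wedge = 121 − 105 = 16.
The triangle = ½ × 1.6 × 16 = 12.80.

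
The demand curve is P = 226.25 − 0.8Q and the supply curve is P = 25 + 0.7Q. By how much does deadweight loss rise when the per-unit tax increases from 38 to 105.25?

Competitive equilibrium: 226.25 − 0.8Q = 25 + 0.7Q → Q* = 134.1667, P* = 118.9167.
For a per-unit tax t: ΔQ = t/1.5, so DWL = ½·t·(t/1.5) = t²/3.
At t = 38: DWL = 481.333. At t = 105.25: DWL = 3692.521.
Increase = 3692.521 − 481.333 = 3211.19.

3211.19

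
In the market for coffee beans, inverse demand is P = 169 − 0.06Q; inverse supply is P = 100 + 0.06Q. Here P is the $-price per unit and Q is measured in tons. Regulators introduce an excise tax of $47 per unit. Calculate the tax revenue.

$8616.67

Competitive equilibrium: 169 − 0.06Q = 100 + 0.06Q → Q* = 575, P* = 134.5.
With the tax, the buyer price exceeds the seller price by 47: (169 − 0.06Q) − (100 + 0.06Q) = 47 → Q' = 183.3333.
Tax revenue = 47 × 183.3333 = $8616.67.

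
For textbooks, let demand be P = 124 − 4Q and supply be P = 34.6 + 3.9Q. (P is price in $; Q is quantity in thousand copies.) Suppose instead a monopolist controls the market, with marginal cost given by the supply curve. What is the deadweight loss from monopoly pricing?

Competitive equilibrium: 124 − 4Q = 34.6 + 3.9Q → Q* = 11.3165, P* = 78.7342.
Marginal revenue: MR = 124 − 8Q. Set MR = MC: 124 − 8Q = 34.6 + 3.9Q → Q_m = 7.5126.
Price P_m = 124 − 4·7.5126 = 93.9496; MC(Q_m) = 34.6 + 3.9·7.5126 = 63.8991.
Competitive Q* = 11.3165, so ΔQ = 3.8039; wedge = 93.9496 − 63.8991 = 30.0505.
The triangle = ½ × 3.8039 × 30.0505 = $57.15 thousand.

$57.15 thousand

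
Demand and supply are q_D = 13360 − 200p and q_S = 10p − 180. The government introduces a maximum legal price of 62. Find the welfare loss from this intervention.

In inverse form: demand p = 66.8 − 0.005q, supply p = 18 + 0.1q.
Competitive equilibrium: 66.8 − 0.005q = 18 + 0.1q → q* = 464.7619, p* = 64.4762.
At the ceiling p = 62, quantity supplied = (62 − 18)/0.1 = 440.
Willingness to pay at q' = 440: 66.8 − 0.005·440 = 64.6.
Δq = 464.7619 − 440 = 24.7619; wedge = 64.6 − 62 = 2.6.
DWL = ½ × 24.7619 × 2.6 = 32.19.

32.19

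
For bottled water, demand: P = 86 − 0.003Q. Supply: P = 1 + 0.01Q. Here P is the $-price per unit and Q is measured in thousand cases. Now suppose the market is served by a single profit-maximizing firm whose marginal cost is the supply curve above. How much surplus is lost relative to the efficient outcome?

$9769.38 thousand

Competitive equilibrium: 86 − 0.003Q = 1 + 0.01Q → Q* = 6538.4615, P* = 66.3846.
Marginal revenue: MR = 86 − 0.006Q. Set MR = MC: 86 − 0.006Q = 1 + 0.01Q → Q_m = 5312.5.
Price P_m = 86 − 0.003·5312.5 = 70.0625; MC(Q_m) = 1 + 0.01·5312.5 = 54.125.
Competitive Q* = 6538.4615, so ΔQ = 1225.9615; wedge = 70.0625 − 54.125 = 15.9375.
DWL = ½ × 1225.9615 × 15.9375 = $9769.38 thousand.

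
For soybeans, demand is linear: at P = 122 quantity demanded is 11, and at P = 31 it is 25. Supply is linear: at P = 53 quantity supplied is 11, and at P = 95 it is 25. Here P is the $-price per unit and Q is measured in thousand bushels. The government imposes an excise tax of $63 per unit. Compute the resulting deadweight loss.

$208.89 thousand

Demand slope = (31 − 122)/(25 − 11) = −6.5, so P = 193.5 − 6.5Q.
Supply slope = (95 − 53)/(25 − 11) = 3, so P = 20 + 3Q.
Competitive equilibrium: 193.5 − 6.5Q = 20 + 3Q → Q* = 18.26316, P* = 74.78947.
With the tax, the buyer price exceeds the seller price by 63: (193.5 − 6.5Q) − (20 + 3Q) = 63 → Q' = 11.63158.
ΔQ = 18.26316 − 11.63158 = 6.63158; the wedge equals the tax, 63.
Deadweight loss = ½ × 6.63158 × 63 = $208.89 thousand.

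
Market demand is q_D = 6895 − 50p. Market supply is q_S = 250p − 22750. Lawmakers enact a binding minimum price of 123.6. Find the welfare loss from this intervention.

18426.41

In inverse form: demand p = 137.9 − 0.02q, supply p = 91 + 0.004q.
Competitive equilibrium: 137.9 − 0.02q = 91 + 0.004q → q* = 1954.1667, p* = 98.8167.
At the floor p = 123.6, quantity demanded = (137.9 − 123.6)/0.02 = 715.
Sellers' marginal cost at q' = 715: 91 + 0.004·715 = 93.86.
Δq = 1954.1667 − 715 = 1239.1667; wedge = 123.6 − 93.86 = 29.74.
Deadweight loss = ½ × 1239.1667 × 29.74 = 18426.41.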